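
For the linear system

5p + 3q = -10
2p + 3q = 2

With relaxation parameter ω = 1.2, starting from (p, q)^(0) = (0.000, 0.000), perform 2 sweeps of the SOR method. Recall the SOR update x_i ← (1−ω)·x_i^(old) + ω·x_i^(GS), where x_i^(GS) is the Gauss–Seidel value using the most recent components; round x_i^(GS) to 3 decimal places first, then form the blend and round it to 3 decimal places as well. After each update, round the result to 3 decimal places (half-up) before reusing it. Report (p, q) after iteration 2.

(-3.878, 3.358)

Iteration 1:
  p: GS value = (-10 - (3)·0.000) / (5) = -2.000;  p ← (1−ω)·0.000 + ω·-2.000 = -2.400
  q: GS value = (2 - (2)·-2.400) / (3) = 2.267;  q ← (1−ω)·0.000 + ω·2.267 = 2.720
Iteration 2:
  p: GS value = (-10 - (3)·2.720) / (5) = -3.632;  p ← (1−ω)·-2.400 + ω·-3.632 = -3.878
  q: GS value = (2 - (2)·-3.878) / (3) = 3.252;  q ← (1−ω)·2.720 + ω·3.252 = 3.358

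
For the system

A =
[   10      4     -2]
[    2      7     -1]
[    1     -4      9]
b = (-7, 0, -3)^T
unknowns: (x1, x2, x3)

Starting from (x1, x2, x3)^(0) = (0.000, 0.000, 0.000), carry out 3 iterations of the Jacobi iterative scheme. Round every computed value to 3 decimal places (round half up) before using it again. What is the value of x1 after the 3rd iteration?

Iteration 1:
  x1 = (-7 - (4)·0.000 - (-2)·0.000) / (10) = -0.700
  x2 = (0 - (2)·0.000 - (-1)·0.000) / (7) = 0.000
  x3 = (-3 - (1)·0.000 - (-4)·0.000) / (9) = -0.333
Iteration 2:
  x1 = (-7 - (4)·0.000 - (-2)·-0.333) / (10) = -0.767
  x2 = (0 - (2)·-0.700 - (-1)·-0.333) / (7) = 0.152
  x3 = (-3 - (1)·-0.700 - (-4)·0.000) / (9) = -0.256
Iteration 3:
  x1 = (-7 - (4)·0.152 - (-2)·-0.256) / (10) = -0.812
  x2 = (0 - (2)·-0.767 - (-1)·-0.256) / (7) = 0.183
  x3 = (-3 - (1)·-0.767 - (-4)·0.152) / (9) = -0.181

-0.812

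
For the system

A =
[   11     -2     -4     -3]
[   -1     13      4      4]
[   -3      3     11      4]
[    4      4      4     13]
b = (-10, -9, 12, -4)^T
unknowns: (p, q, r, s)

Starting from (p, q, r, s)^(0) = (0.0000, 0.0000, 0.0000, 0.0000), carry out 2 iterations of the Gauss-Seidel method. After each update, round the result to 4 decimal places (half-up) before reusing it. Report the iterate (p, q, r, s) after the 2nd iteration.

Iteration 1:
  p = (-10 - (-2)·0.0000 - (-4)·0.0000 - (-3)·0.0000) / (11) = -0.9091
  q = (-9 - (-1)·-0.9091 - (4)·0.0000 - (4)·0.0000) / (13) = -0.7622
  r = (12 - (-3)·-0.9091 - (3)·-0.7622 - (4)·0.0000) / (11) = 1.0508
  s = (-4 - (4)·-0.9091 - (4)·-0.7622 - (4)·1.0508) / (13) = -0.1168
Iteration 2:
  p = (-10 - (-2)·-0.7622 - (-4)·1.0508 - (-3)·-0.1168) / (11) = -0.6974
  q = (-9 - (-1)·-0.6974 - (4)·1.0508 - (4)·-0.1168) / (13) = -1.0333
  r = (12 - (-3)·-0.6974 - (3)·-1.0333 - (4)·-0.1168) / (11) = 1.2250
  s = (-4 - (4)·-0.6974 - (4)·-1.0333 - (4)·1.2250) / (13) = -0.1521

(-0.6974, -1.0333, 1.2250, -0.1521)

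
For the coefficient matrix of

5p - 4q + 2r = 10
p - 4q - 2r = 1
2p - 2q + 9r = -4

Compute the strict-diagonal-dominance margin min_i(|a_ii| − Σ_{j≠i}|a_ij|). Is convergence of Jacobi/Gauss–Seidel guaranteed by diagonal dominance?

row 1: |5| − (4+2) = -1
row 2: |-4| − (1+2) = 1
row 3: |9| − (2+2) = 5
minimum over rows = -1 → not strictly diagonally dominant

-1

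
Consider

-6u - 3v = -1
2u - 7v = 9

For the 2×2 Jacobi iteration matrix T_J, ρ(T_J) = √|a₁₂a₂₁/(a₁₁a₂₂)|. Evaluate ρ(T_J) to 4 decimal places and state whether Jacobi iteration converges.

a₁₂a₂₁/(a₁₁a₂₂) = (-3)·(2) / ((-6)·(-7)) = -0.142857
ρ = √|-0.142857| = √0.142857 = 0.3780
ρ < 1, so Jacobi converges

0.3780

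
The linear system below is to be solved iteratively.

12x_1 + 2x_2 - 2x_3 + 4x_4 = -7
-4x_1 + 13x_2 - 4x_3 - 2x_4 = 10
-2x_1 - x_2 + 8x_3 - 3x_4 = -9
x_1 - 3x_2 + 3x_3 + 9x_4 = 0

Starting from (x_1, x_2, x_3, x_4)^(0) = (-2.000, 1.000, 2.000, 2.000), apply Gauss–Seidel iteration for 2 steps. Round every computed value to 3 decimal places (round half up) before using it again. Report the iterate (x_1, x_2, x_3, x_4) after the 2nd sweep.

(-1.133, 0.387, -1.085, 0.617)

Iteration 1:
  x_1 = (-7 - (2)·1.000 - (-2)·2.000 - (4)·2.000) / (12) = -1.083
  x_2 = (10 - (-4)·-1.083 - (-4)·2.000 - (-2)·2.000) / (13) = 1.359
  x_3 = (-9 - (-2)·-1.083 - (-1)·1.359 - (-3)·2.000) / (8) = -0.476
  x_4 = (0 - (1)·-1.083 - (-3)·1.359 - (3)·-0.476) / (9) = 0.732
Iteration 2:
  x_1 = (-7 - (2)·1.359 - (-2)·-0.476 - (4)·0.732) / (12) = -1.133
  x_2 = (10 - (-4)·-1.133 - (-4)·-0.476 - (-2)·0.732) / (13) = 0.387
  x_3 = (-9 - (-2)·-1.133 - (-1)·0.387 - (-3)·0.732) / (8) = -1.085
  x_4 = (0 - (1)·-1.133 - (-3)·0.387 - (3)·-1.085) / (9) = 0.617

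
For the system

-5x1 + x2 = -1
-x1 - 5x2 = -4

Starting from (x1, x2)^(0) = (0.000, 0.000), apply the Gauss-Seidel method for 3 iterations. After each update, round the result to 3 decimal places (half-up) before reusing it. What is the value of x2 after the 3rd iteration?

Iteration 1:
  x1 = (-1 - (1)·0.000) / (-5) = 0.200
  x2 = (-4 - (-1)·0.200) / (-5) = 0.760
Iteration 2:
  x1 = (-1 - (1)·0.760) / (-5) = 0.352
  x2 = (-4 - (-1)·0.352) / (-5) = 0.730
Iteration 3:
  x1 = (-1 - (1)·0.730) / (-5) = 0.346
  x2 = (-4 - (-1)·0.346) / (-5) = 0.731

0.731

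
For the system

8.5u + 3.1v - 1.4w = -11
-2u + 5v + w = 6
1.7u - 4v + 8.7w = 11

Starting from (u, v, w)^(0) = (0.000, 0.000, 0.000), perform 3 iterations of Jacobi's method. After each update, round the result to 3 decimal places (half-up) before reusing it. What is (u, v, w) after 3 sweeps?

(-1.110, 0.177, 1.760)

Iteration 1:
  u = (-11 - (3.1)·0.000 - (-1.4)·0.000) / (8.5) = -1.294
  v = (6 - (-2)·0.000 - (1)·0.000) / (5) = 1.200
  w = (11 - (1.7)·0.000 - (-4)·0.000) / (8.7) = 1.264
Iteration 2:
  u = (-11 - (3.1)·1.200 - (-1.4)·1.264) / (8.5) = -1.524
  v = (6 - (-2)·-1.294 - (1)·1.264) / (5) = 0.430
  w = (11 - (1.7)·-1.294 - (-4)·1.200) / (8.7) = 2.069
Iteration 3:
  u = (-11 - (3.1)·0.430 - (-1.4)·2.069) / (8.5) = -1.110
  v = (6 - (-2)·-1.524 - (1)·2.069) / (5) = 0.177
  w = (11 - (1.7)·-1.524 - (-4)·0.430) / (8.7) = 1.760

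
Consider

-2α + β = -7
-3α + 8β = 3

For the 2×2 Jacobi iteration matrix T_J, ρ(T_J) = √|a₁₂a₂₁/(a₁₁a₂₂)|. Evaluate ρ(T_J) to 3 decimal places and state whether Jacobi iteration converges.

a₁₂a₂₁/(a₁₁a₂₂) = (1)·(-3) / ((-2)·(8)) = 0.187500
ρ = √|0.187500| = √0.187500 = 0.433
ρ < 1, so Jacobi converges

0.433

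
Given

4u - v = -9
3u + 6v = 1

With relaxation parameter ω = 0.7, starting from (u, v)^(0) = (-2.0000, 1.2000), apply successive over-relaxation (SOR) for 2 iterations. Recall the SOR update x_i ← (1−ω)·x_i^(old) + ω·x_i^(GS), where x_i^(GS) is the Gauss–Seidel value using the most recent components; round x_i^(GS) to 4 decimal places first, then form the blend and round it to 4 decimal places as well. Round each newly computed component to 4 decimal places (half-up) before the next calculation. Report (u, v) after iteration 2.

(-1.9607, 1.1522)

Iteration 1:
  u: GS value = (-9 - (-1)·1.2000) / (4) = -1.9500;  u ← (1−ω)·-2.0000 + ω·-1.9500 = -1.9650
  v: GS value = (1 - (3)·-1.9650) / (6) = 1.1492;  v ← (1−ω)·1.2000 + ω·1.1492 = 1.1644
Iteration 2:
  u: GS value = (-9 - (-1)·1.1644) / (4) = -1.9589;  u ← (1−ω)·-1.9650 + ω·-1.9589 = -1.9607
  v: GS value = (1 - (3)·-1.9607) / (6) = 1.1470;  v ← (1−ω)·1.1644 + ω·1.1470 = 1.1522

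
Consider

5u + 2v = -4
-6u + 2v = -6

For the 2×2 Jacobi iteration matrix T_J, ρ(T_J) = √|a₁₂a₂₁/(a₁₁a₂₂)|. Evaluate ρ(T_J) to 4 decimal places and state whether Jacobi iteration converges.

1.0954

a₁₂a₂₁/(a₁₁a₂₂) = (2)·(-6) / ((5)·(2)) = -1.200000
ρ = √|-1.200000| = √1.200000 = 1.0954
ρ > 1, so Jacobi diverges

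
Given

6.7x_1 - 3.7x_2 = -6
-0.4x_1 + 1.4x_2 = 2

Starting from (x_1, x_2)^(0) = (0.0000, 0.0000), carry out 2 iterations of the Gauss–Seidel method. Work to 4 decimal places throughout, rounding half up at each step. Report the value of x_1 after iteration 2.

Iteration 1:
  x_1 = (-6 - (-3.7)·0.0000) / (6.7) = -0.8955
  x_2 = (2 - (-0.4)·-0.8955) / (1.4) = 1.1727
Iteration 2:
  x_1 = (-6 - (-3.7)·1.1727) / (6.7) = -0.2479
  x_2 = (2 - (-0.4)·-0.2479) / (1.4) = 1.3577

-0.2479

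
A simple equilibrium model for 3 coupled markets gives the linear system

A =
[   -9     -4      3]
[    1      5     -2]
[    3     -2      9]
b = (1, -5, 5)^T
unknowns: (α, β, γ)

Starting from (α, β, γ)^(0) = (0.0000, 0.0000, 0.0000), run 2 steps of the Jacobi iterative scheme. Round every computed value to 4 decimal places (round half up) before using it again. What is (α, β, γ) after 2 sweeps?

Iteration 1:
  α = (1 - (-4)·0.0000 - (3)·0.0000) / (-9) = -0.1111
  β = (-5 - (1)·0.0000 - (-2)·0.0000) / (5) = -1.0000
  γ = (5 - (3)·0.0000 - (-2)·0.0000) / (9) = 0.5556
Iteration 2:
  α = (1 - (-4)·-1.0000 - (3)·0.5556) / (-9) = 0.5185
  β = (-5 - (1)·-0.1111 - (-2)·0.5556) / (5) = -0.7555
  γ = (5 - (3)·-0.1111 - (-2)·-1.0000) / (9) = 0.3704

(0.5185, -0.7555, 0.3704)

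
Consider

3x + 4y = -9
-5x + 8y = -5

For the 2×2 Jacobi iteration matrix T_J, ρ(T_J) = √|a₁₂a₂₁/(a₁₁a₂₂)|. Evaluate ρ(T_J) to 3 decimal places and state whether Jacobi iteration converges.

a₁₂a₂₁/(a₁₁a₂₂) = (4)·(-5) / ((3)·(8)) = -0.833333
ρ = √|-0.833333| = √0.833333 = 0.913
ρ < 1, so Jacobi converges

0.913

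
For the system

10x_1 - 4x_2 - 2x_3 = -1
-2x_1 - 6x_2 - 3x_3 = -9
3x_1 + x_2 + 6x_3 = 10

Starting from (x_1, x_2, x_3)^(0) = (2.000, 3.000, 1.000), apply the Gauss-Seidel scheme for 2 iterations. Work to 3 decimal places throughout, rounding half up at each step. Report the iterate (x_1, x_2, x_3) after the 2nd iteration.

Iteration 1:
  x_1 = (-1 - (-4)·3.000 - (-2)·1.000) / (10) = 1.300
  x_2 = (-9 - (-2)·1.300 - (-3)·1.000) / (-6) = 0.567
  x_3 = (10 - (3)·1.300 - (1)·0.567) / (6) = 0.922
Iteration 2:
  x_1 = (-1 - (-4)·0.567 - (-2)·0.922) / (10) = 0.311
  x_2 = (-9 - (-2)·0.311 - (-3)·0.922) / (-6) = 0.935
  x_3 = (10 - (3)·0.311 - (1)·0.935) / (6) = 1.355

(0.311, 0.935, 1.355)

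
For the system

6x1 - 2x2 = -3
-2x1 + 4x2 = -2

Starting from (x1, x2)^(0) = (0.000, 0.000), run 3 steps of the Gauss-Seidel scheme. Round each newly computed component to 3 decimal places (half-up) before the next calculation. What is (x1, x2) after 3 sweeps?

Iteration 1:
  x1 = (-3 - (-2)·0.000) / (6) = -0.500
  x2 = (-2 - (-2)·-0.500) / (4) = -0.750
Iteration 2:
  x1 = (-3 - (-2)·-0.750) / (6) = -0.750
  x2 = (-2 - (-2)·-0.750) / (4) = -0.875
Iteration 3:
  x1 = (-3 - (-2)·-0.875) / (6) = -0.792
  x2 = (-2 - (-2)·-0.792) / (4) = -0.896

(-0.792, -0.896)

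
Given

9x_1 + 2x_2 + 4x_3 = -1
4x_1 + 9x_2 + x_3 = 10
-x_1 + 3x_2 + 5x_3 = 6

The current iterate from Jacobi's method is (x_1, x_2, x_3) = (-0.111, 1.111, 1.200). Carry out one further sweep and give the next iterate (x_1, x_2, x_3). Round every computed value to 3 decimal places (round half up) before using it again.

One sweep:
  x_1 = (-1 - (2)·1.111 - (4)·1.200) / (9) = -0.891
  x_2 = (10 - (4)·-0.111 - (1)·1.200) / (9) = 1.027
  x_3 = (6 - (-1)·-0.111 - (3)·1.111) / (5) = 0.511

(-0.891, 1.027, 0.511)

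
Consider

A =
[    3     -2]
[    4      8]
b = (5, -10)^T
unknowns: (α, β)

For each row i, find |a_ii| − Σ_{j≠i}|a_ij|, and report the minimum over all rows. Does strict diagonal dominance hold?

row 1: |3| − (2) = 1
row 2: |8| − (4) = 4
minimum over rows = 1 → strictly diagonally dominant (convergence guaranteed)

1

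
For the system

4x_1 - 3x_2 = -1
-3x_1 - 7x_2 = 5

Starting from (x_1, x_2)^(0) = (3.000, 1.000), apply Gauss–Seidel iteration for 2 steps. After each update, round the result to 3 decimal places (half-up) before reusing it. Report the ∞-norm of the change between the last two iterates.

1.447

Iteration 1:
  x_1 = (-1 - (-3)·1.000) / (4) = 0.500
  x_2 = (5 - (-3)·0.500) / (-7) = -0.929
Iteration 2:
  x_1 = (-1 - (-3)·-0.929) / (4) = -0.947
  x_2 = (5 - (-3)·-0.947) / (-7) = -0.308
Change: (-1.447, 0.621) → max |·| = 1.447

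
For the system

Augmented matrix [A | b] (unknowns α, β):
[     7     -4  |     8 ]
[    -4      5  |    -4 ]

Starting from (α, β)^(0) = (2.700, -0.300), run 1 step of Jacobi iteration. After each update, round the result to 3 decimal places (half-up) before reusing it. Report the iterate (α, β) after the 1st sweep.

(0.971, 1.360)

Iteration 1:
  α = (8 - (-4)·-0.300) / (7) = 0.971
  β = (-4 - (-4)·2.700) / (5) = 1.360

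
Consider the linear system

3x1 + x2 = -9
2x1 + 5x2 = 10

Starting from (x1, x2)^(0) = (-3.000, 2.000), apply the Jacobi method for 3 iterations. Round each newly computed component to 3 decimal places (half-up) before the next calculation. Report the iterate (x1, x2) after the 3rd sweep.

(-4.156, 3.627)

Iteration 1:
  x1 = (-9 - (1)·2.000) / (3) = -3.667
  x2 = (10 - (2)·-3.000) / (5) = 3.200
Iteration 2:
  x1 = (-9 - (1)·3.200) / (3) = -4.067
  x2 = (10 - (2)·-3.667) / (5) = 3.467
Iteration 3:
  x1 = (-9 - (1)·3.467) / (3) = -4.156
  x2 = (10 - (2)·-4.067) / (5) = 3.627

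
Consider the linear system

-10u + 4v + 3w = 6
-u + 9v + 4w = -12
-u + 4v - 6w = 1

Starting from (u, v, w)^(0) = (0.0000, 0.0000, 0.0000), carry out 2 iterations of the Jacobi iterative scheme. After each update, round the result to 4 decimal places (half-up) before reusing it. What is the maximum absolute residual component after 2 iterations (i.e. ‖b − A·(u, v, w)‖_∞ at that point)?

2.5718

Iteration 1:
  u = (6 - (4)·0.0000 - (3)·0.0000) / (-10) = -0.6000
  v = (-12 - (-1)·0.0000 - (4)·0.0000) / (9) = -1.3333
  w = (1 - (-1)·0.0000 - (4)·0.0000) / (-6) = -0.1667
Iteration 2:
  u = (6 - (4)·-1.3333 - (3)·-0.1667) / (-10) = -1.1833
  v = (-12 - (-1)·-0.6000 - (4)·-0.1667) / (9) = -1.3259
  w = (1 - (-1)·-0.6000 - (4)·-1.3333) / (-6) = -0.9555
Residual b − A·x = (2.3371, 2.5718, -0.6127); ∞-norm = 2.5718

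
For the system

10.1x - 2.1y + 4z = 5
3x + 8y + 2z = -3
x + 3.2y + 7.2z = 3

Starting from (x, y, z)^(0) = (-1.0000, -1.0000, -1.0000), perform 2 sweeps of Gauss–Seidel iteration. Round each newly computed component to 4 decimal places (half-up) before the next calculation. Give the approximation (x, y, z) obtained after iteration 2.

Iteration 1:
  x = (5 - (-2.1)·-1.0000 - (4)·-1.0000) / (10.1) = 0.6832
  y = (-3 - (3)·0.6832 - (2)·-1.0000) / (8) = -0.3812
  z = (3 - (1)·0.6832 - (3.2)·-0.3812) / (7.2) = 0.4912
Iteration 2:
  x = (5 - (-2.1)·-0.3812 - (4)·0.4912) / (10.1) = 0.2213
  y = (-3 - (3)·0.2213 - (2)·0.4912) / (8) = -0.5808
  z = (3 - (1)·0.2213 - (3.2)·-0.5808) / (7.2) = 0.6441

(0.2213, -0.5808, 0.6441)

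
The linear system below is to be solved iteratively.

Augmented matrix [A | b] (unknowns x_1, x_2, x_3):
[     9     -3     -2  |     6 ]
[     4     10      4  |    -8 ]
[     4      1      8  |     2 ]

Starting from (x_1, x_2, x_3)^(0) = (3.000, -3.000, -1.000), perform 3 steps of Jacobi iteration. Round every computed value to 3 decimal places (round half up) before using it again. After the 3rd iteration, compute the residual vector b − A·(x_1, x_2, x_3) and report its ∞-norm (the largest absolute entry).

3.351

Iteration 1:
  x_1 = (6 - (-3)·-3.000 - (-2)·-1.000) / (9) = -0.556
  x_2 = (-8 - (4)·3.000 - (4)·-1.000) / (10) = -1.600
  x_3 = (2 - (4)·3.000 - (1)·-3.000) / (8) = -0.875
Iteration 2:
  x_1 = (6 - (-3)·-1.600 - (-2)·-0.875) / (9) = -0.061
  x_2 = (-8 - (4)·-0.556 - (4)·-0.875) / (10) = -0.228
  x_3 = (2 - (4)·-0.556 - (1)·-1.600) / (8) = 0.728
Iteration 3:
  x_1 = (6 - (-3)·-0.228 - (-2)·0.728) / (9) = 0.752
  x_2 = (-8 - (4)·-0.061 - (4)·0.728) / (10) = -1.067
  x_3 = (2 - (4)·-0.061 - (1)·-0.228) / (8) = 0.309
Residual b − A·x = (-3.351, -1.574, -2.413); ∞-norm = 3.351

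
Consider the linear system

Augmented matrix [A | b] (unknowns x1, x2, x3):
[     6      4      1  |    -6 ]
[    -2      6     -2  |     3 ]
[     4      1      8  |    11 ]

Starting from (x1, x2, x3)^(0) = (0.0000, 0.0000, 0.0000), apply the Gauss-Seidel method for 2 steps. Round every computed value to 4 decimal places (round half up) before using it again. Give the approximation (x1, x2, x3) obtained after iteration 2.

Iteration 1:
  x1 = (-6 - (4)·0.0000 - (1)·0.0000) / (6) = -1.0000
  x2 = (3 - (-2)·-1.0000 - (-2)·0.0000) / (6) = 0.1667
  x3 = (11 - (4)·-1.0000 - (1)·0.1667) / (8) = 1.8542
Iteration 2:
  x1 = (-6 - (4)·0.1667 - (1)·1.8542) / (6) = -1.4202
  x2 = (3 - (-2)·-1.4202 - (-2)·1.8542) / (6) = 0.6447
  x3 = (11 - (4)·-1.4202 - (1)·0.6447) / (8) = 2.0045

(-1.4202, 0.6447, 2.0045)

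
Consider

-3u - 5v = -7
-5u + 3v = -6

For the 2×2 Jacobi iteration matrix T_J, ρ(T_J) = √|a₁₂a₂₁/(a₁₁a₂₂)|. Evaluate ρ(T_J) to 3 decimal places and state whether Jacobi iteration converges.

1.667

a₁₂a₂₁/(a₁₁a₂₂) = (-5)·(-5) / ((-3)·(3)) = -2.777778
ρ = √|-2.777778| = √2.777778 = 1.667
ρ > 1, so Jacobi diverges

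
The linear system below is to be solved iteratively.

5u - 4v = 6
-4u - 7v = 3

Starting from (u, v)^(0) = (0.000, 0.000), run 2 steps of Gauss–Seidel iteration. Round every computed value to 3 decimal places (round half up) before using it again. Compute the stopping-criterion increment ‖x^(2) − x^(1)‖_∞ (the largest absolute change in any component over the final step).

0.891

Iteration 1:
  u = (6 - (-4)·0.000) / (5) = 1.200
  v = (3 - (-4)·1.200) / (-7) = -1.114
Iteration 2:
  u = (6 - (-4)·-1.114) / (5) = 0.309
  v = (3 - (-4)·0.309) / (-7) = -0.605
Change: (-0.891, 0.509) → max |·| = 0.891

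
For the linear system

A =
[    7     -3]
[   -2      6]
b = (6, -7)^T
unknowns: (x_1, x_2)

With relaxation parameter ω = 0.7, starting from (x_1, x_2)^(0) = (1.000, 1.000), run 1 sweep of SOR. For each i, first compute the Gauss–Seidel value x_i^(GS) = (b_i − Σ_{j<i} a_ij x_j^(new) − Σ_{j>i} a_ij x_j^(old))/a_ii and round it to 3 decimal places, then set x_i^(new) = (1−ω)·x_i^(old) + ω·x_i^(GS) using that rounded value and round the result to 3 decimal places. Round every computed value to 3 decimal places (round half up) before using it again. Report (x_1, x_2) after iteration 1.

(1.200, -0.237)

Iteration 1:
  x_1: GS value = (6 - (-3)·1.000) / (7) = 1.286;  x_1 ← (1−ω)·1.000 + ω·1.286 = 1.200
  x_2: GS value = (-7 - (-2)·1.200) / (6) = -0.767;  x_2 ← (1−ω)·1.000 + ω·-0.767 = -0.237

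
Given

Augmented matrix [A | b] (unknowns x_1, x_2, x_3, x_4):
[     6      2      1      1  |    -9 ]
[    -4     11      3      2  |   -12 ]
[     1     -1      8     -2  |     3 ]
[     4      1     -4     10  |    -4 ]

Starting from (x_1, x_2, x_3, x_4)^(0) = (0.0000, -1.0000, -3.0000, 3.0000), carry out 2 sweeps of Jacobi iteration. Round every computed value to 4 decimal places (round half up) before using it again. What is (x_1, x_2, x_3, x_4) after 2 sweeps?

(-1.1439, -1.5152, 0.0436, 0.5485)

Iteration 1:
  x_1 = (-9 - (2)·-1.0000 - (1)·-3.0000 - (1)·3.0000) / (6) = -1.1667
  x_2 = (-12 - (-4)·0.0000 - (3)·-3.0000 - (2)·3.0000) / (11) = -0.8182
  x_3 = (3 - (1)·0.0000 - (-1)·-1.0000 - (-2)·3.0000) / (8) = 1.0000
  x_4 = (-4 - (4)·0.0000 - (1)·-1.0000 - (-4)·-3.0000) / (10) = -1.5000
Iteration 2:
  x_1 = (-9 - (2)·-0.8182 - (1)·1.0000 - (1)·-1.5000) / (6) = -1.1439
  x_2 = (-12 - (-4)·-1.1667 - (3)·1.0000 - (2)·-1.5000) / (11) = -1.5152
  x_3 = (3 - (1)·-1.1667 - (-1)·-0.8182 - (-2)·-1.5000) / (8) = 0.0436
  x_4 = (-4 - (4)·-1.1667 - (1)·-0.8182 - (-4)·1.0000) / (10) = 0.5485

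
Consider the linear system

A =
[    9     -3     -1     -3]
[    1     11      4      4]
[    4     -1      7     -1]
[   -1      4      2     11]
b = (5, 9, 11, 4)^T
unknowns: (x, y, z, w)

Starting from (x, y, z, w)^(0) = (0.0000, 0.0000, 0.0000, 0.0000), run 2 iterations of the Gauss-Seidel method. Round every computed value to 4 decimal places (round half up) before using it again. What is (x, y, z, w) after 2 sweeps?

Iteration 1:
  x = (5 - (-3)·0.0000 - (-1)·0.0000 - (-3)·0.0000) / (9) = 0.5556
  y = (9 - (1)·0.5556 - (4)·0.0000 - (4)·0.0000) / (11) = 0.7677
  z = (11 - (4)·0.5556 - (-1)·0.7677 - (-1)·0.0000) / (7) = 1.3636
  w = (4 - (-1)·0.5556 - (4)·0.7677 - (2)·1.3636) / (11) = -0.1129
Iteration 2:
  x = (5 - (-3)·0.7677 - (-1)·1.3636 - (-3)·-0.1129) / (9) = 0.9253
  y = (9 - (1)·0.9253 - (4)·1.3636 - (4)·-0.1129) / (11) = 0.2793
  z = (11 - (4)·0.9253 - (-1)·0.2793 - (-1)·-0.1129) / (7) = 1.0665
  w = (4 - (-1)·0.9253 - (4)·0.2793 - (2)·1.0665) / (11) = 0.1523

(0.9253, 0.2793, 1.0665, 0.1523)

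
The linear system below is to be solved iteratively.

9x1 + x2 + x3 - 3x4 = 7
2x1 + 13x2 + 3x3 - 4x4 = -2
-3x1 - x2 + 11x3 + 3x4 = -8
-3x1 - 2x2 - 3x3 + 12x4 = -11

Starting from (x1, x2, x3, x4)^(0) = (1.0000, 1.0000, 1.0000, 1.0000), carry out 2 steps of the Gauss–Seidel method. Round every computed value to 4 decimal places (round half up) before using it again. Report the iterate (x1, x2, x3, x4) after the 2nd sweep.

Iteration 1:
  x1 = (7 - (1)·1.0000 - (1)·1.0000 - (-3)·1.0000) / (9) = 0.8889
  x2 = (-2 - (2)·0.8889 - (3)·1.0000 - (-4)·1.0000) / (13) = -0.2137
  x3 = (-8 - (-3)·0.8889 - (-1)·-0.2137 - (3)·1.0000) / (11) = -0.7770
  x4 = (-11 - (-3)·0.8889 - (-2)·-0.2137 - (-3)·-0.7770) / (12) = -0.9243
Iteration 2:
  x1 = (7 - (1)·-0.2137 - (1)·-0.7770 - (-3)·-0.9243) / (9) = 0.5798
  x2 = (-2 - (2)·0.5798 - (3)·-0.7770 - (-4)·-0.9243) / (13) = -0.3481
  x3 = (-8 - (-3)·0.5798 - (-1)·-0.3481 - (3)·-0.9243) / (11) = -0.3487
  x4 = (-11 - (-3)·0.5798 - (-2)·-0.3481 - (-3)·-0.3487) / (12) = -0.9169

(0.5798, -0.3481, -0.3487, -0.9169)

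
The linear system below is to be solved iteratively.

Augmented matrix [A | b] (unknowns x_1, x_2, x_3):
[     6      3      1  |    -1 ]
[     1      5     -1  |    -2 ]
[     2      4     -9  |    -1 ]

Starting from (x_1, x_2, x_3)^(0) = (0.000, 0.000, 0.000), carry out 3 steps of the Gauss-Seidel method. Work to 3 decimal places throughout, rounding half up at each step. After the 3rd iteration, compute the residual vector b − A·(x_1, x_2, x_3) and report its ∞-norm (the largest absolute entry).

Iteration 1:
  x_1 = (-1 - (3)·0.000 - (1)·0.000) / (6) = -0.167
  x_2 = (-2 - (1)·-0.167 - (-1)·0.000) / (5) = -0.367
  x_3 = (-1 - (2)·-0.167 - (4)·-0.367) / (-9) = -0.089
Iteration 2:
  x_1 = (-1 - (3)·-0.367 - (1)·-0.089) / (6) = 0.032
  x_2 = (-2 - (1)·0.032 - (-1)·-0.089) / (5) = -0.424
  x_3 = (-1 - (2)·0.032 - (4)·-0.424) / (-9) = -0.070
Iteration 3:
  x_1 = (-1 - (3)·-0.424 - (1)·-0.070) / (6) = 0.057
  x_2 = (-2 - (1)·0.057 - (-1)·-0.070) / (5) = -0.425
  x_3 = (-1 - (2)·0.057 - (4)·-0.425) / (-9) = -0.065
Residual b − A·x = (-0.002, 0.003, 0.001); ∞-norm = 0.003

0.003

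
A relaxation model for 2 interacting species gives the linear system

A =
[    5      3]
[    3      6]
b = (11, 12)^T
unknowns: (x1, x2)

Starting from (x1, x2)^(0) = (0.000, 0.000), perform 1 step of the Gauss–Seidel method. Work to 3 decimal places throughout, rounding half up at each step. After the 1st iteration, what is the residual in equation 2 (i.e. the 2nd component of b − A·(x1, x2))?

0.000

Iteration 1:
  x1 = (11 - (3)·0.000) / (5) = 2.200
  x2 = (12 - (3)·2.200) / (6) = 0.900
Residual b − A·x = (-2.700, 0.000)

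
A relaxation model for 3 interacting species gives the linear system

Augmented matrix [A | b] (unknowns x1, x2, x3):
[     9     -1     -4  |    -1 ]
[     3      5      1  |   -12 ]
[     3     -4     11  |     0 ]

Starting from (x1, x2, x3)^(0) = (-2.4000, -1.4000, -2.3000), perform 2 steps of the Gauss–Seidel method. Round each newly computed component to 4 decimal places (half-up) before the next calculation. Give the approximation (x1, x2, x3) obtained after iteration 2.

Iteration 1:
  x1 = (-1 - (-1)·-1.4000 - (-4)·-2.3000) / (9) = -1.2889
  x2 = (-12 - (3)·-1.2889 - (1)·-2.3000) / (5) = -1.1667
  x3 = (0 - (3)·-1.2889 - (-4)·-1.1667) / (11) = -0.0727
Iteration 2:
  x1 = (-1 - (-1)·-1.1667 - (-4)·-0.0727) / (9) = -0.2731
  x2 = (-12 - (3)·-0.2731 - (1)·-0.0727) / (5) = -2.2216
  x3 = (0 - (3)·-0.2731 - (-4)·-2.2216) / (11) = -0.7334

(-0.2731, -2.2216, -0.7334)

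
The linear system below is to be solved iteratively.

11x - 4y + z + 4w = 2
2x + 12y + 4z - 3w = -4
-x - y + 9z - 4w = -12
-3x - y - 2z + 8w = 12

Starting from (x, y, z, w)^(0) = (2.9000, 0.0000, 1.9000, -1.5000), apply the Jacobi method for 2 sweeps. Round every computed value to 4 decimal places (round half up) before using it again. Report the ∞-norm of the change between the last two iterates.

2.7241

Iteration 1:
  x = (2 - (-4)·0.0000 - (1)·1.9000 - (4)·-1.5000) / (11) = 0.5545
  y = (-4 - (2)·2.9000 - (4)·1.9000 - (-3)·-1.5000) / (12) = -1.8250
  z = (-12 - (-1)·2.9000 - (-1)·0.0000 - (-4)·-1.5000) / (9) = -1.6778
  w = (12 - (-3)·2.9000 - (-1)·0.0000 - (-2)·1.9000) / (8) = 3.0625
Iteration 2:
  x = (2 - (-4)·-1.8250 - (1)·-1.6778 - (4)·3.0625) / (11) = -1.4429
  y = (-4 - (2)·0.5545 - (4)·-1.6778 - (-3)·3.0625) / (12) = 0.8991
  z = (-12 - (-1)·0.5545 - (-1)·-1.8250 - (-4)·3.0625) / (9) = -0.1134
  w = (12 - (-3)·0.5545 - (-1)·-1.8250 - (-2)·-1.6778) / (8) = 1.0604
Change: (-1.9974, 2.7241, 1.5644, -2.0021) → max |·| = 2.7241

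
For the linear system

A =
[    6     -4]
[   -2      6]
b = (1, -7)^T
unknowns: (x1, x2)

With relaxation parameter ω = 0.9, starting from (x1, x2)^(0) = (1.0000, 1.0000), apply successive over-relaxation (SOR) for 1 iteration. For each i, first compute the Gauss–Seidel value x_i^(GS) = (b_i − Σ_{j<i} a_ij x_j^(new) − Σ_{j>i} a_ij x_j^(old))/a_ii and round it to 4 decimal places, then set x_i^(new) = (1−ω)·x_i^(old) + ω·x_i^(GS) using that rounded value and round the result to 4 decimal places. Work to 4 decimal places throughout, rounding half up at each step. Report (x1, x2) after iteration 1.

Iteration 1:
  x1: GS value = (1 - (-4)·1.0000) / (6) = 0.8333;  x1 ← (1−ω)·1.0000 + ω·0.8333 = 0.8500
  x2: GS value = (-7 - (-2)·0.8500) / (6) = -0.8833;  x2 ← (1−ω)·1.0000 + ω·-0.8833 = -0.6950

(0.8500, -0.6950)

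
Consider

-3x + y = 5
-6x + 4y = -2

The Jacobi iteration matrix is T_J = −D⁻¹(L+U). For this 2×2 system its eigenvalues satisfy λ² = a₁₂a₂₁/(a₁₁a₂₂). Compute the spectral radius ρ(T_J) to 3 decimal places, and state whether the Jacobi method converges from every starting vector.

0.707

a₁₂a₂₁/(a₁₁a₂₂) = (1)·(-6) / ((-3)·(4)) = 0.500000
ρ = √|0.500000| = √0.500000 = 0.707
ρ < 1, so Jacobi converges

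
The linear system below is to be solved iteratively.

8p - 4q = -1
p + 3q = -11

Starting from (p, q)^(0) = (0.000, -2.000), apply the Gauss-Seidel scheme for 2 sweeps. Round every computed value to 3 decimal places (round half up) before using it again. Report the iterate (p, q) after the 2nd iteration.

(-1.771, -3.076)

Iteration 1:
  p = (-1 - (-4)·-2.000) / (8) = -1.125
  q = (-11 - (1)·-1.125) / (3) = -3.292
Iteration 2:
  p = (-1 - (-4)·-3.292) / (8) = -1.771
  q = (-11 - (1)·-1.771) / (3) = -3.076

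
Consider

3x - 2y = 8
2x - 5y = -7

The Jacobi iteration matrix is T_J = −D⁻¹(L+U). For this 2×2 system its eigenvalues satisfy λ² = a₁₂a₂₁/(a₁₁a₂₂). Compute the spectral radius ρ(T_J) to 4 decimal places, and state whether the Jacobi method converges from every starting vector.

0.5164

a₁₂a₂₁/(a₁₁a₂₂) = (-2)·(2) / ((3)·(-5)) = 0.266667
ρ = √|0.266667| = √0.266667 = 0.5164
ρ < 1, so Jacobi converges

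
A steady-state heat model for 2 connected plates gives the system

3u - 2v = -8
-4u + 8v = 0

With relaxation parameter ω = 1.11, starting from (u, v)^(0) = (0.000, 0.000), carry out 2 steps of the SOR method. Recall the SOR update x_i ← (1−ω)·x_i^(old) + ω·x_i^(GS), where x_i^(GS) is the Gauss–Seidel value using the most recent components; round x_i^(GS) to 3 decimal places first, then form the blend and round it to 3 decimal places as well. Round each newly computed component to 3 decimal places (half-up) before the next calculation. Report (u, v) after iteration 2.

(-3.850, -1.956)

Iteration 1:
  u: GS value = (-8 - (-2)·0.000) / (3) = -2.667;  u ← (1−ω)·0.000 + ω·-2.667 = -2.960
  v: GS value = (0 - (-4)·-2.960) / (8) = -1.480;  v ← (1−ω)·0.000 + ω·-1.480 = -1.643
Iteration 2:
  u: GS value = (-8 - (-2)·-1.643) / (3) = -3.762;  u ← (1−ω)·-2.960 + ω·-3.762 = -3.850
  v: GS value = (0 - (-4)·-3.850) / (8) = -1.925;  v ← (1−ω)·-1.643 + ω·-1.925 = -1.956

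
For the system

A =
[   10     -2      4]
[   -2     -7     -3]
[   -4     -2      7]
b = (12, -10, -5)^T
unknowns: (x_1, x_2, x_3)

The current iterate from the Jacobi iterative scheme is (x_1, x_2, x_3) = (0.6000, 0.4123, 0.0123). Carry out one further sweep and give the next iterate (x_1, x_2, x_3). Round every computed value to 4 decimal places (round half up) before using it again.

(1.2775, 1.2519, -0.2536)

One sweep:
  x_1 = (12 - (-2)·0.4123 - (4)·0.0123) / (10) = 1.2775
  x_2 = (-10 - (-2)·0.6000 - (-3)·0.0123) / (-7) = 1.2519
  x_3 = (-5 - (-4)·0.6000 - (-2)·0.4123) / (7) = -0.2536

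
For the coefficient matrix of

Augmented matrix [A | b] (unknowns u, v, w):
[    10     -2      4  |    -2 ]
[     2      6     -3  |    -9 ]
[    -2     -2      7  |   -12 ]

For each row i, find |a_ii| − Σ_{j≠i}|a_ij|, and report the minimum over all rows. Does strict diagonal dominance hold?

1

row 1: |10| − (2+4) = 4
row 2: |6| − (2+3) = 1
row 3: |7| − (2+2) = 3
minimum over rows = 1 → strictly diagonally dominant (convergence guaranteed)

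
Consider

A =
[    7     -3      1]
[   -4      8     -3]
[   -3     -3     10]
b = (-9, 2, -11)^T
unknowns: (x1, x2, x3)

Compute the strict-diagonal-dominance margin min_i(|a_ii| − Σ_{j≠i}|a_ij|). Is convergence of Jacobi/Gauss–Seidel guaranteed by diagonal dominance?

1

row 1: |7| − (3+1) = 3
row 2: |8| − (4+3) = 1
row 3: |10| − (3+3) = 4
minimum over rows = 1 → strictly diagonally dominant (convergence guaranteed)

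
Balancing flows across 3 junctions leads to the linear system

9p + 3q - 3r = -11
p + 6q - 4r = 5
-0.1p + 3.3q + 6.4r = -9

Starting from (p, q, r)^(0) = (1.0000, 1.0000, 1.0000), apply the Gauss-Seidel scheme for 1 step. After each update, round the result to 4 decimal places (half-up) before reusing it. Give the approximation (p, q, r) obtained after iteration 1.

Iteration 1:
  p = (-11 - (3)·1.0000 - (-3)·1.0000) / (9) = -1.2222
  q = (5 - (1)·-1.2222 - (-4)·1.0000) / (6) = 1.7037
  r = (-9 - (-0.1)·-1.2222 - (3.3)·1.7037) / (6.4) = -2.3038

(-1.2222, 1.7037, -2.3038)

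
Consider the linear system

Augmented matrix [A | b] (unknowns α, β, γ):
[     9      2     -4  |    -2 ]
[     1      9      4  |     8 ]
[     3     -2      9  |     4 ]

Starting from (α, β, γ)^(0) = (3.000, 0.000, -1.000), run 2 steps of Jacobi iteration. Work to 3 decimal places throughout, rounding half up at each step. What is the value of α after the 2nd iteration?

-0.692

Iteration 1:
  α = (-2 - (2)·0.000 - (-4)·-1.000) / (9) = -0.667
  β = (8 - (1)·3.000 - (4)·-1.000) / (9) = 1.000
  γ = (4 - (3)·3.000 - (-2)·0.000) / (9) = -0.556
Iteration 2:
  α = (-2 - (2)·1.000 - (-4)·-0.556) / (9) = -0.692
  β = (8 - (1)·-0.667 - (4)·-0.556) / (9) = 1.210
  γ = (4 - (3)·-0.667 - (-2)·1.000) / (9) = 0.889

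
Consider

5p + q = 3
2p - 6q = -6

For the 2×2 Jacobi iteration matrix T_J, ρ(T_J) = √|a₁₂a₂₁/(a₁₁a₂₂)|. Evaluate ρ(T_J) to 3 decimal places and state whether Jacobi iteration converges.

0.258

a₁₂a₂₁/(a₁₁a₂₂) = (1)·(2) / ((5)·(-6)) = -0.066667
ρ = √|-0.066667| = √0.066667 = 0.258
ρ < 1, so Jacobi converges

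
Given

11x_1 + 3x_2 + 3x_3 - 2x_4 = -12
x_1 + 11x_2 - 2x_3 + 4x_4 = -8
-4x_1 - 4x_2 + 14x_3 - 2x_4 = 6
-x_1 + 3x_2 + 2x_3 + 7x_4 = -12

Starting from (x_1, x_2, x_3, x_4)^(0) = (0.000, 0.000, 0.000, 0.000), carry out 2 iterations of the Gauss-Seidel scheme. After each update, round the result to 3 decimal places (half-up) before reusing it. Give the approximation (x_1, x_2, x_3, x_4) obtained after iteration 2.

(-1.190, -0.055, -0.153, -1.817)

Iteration 1:
  x_1 = (-12 - (3)·0.000 - (3)·0.000 - (-2)·0.000) / (11) = -1.091
  x_2 = (-8 - (1)·-1.091 - (-2)·0.000 - (4)·0.000) / (11) = -0.628
  x_3 = (6 - (-4)·-1.091 - (-4)·-0.628 - (-2)·0.000) / (14) = -0.063
  x_4 = (-12 - (-1)·-1.091 - (3)·-0.628 - (2)·-0.063) / (7) = -1.583
Iteration 2:
  x_1 = (-12 - (3)·-0.628 - (3)·-0.063 - (-2)·-1.583) / (11) = -1.190
  x_2 = (-8 - (1)·-1.190 - (-2)·-0.063 - (4)·-1.583) / (11) = -0.055
  x_3 = (6 - (-4)·-1.190 - (-4)·-0.055 - (-2)·-1.583) / (14) = -0.153
  x_4 = (-12 - (-1)·-1.190 - (3)·-0.055 - (2)·-0.153) / (7) = -1.817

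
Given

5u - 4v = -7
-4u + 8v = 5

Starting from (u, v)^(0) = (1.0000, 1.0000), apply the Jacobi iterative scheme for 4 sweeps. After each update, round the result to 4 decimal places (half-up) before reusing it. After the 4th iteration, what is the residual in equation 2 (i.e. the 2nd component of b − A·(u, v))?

Iteration 1:
  u = (-7 - (-4)·1.0000) / (5) = -0.6000
  v = (5 - (-4)·1.0000) / (8) = 1.1250
Iteration 2:
  u = (-7 - (-4)·1.1250) / (5) = -0.5000
  v = (5 - (-4)·-0.6000) / (8) = 0.3250
Iteration 3:
  u = (-7 - (-4)·0.3250) / (5) = -1.1400
  v = (5 - (-4)·-0.5000) / (8) = 0.3750
Iteration 4:
  u = (-7 - (-4)·0.3750) / (5) = -1.1000
  v = (5 - (-4)·-1.1400) / (8) = 0.0550
Residual b − A·x = (-1.2800, 0.1600)

0.1600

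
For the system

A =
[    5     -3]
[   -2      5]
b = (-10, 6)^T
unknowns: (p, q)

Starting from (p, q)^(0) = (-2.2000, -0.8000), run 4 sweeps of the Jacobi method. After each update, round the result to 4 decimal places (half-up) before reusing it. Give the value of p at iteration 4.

Iteration 1:
  p = (-10 - (-3)·-0.8000) / (5) = -2.4800
  q = (6 - (-2)·-2.2000) / (5) = 0.3200
Iteration 2:
  p = (-10 - (-3)·0.3200) / (5) = -1.8080
  q = (6 - (-2)·-2.4800) / (5) = 0.2080
Iteration 3:
  p = (-10 - (-3)·0.2080) / (5) = -1.8752
  q = (6 - (-2)·-1.8080) / (5) = 0.4768
Iteration 4:
  p = (-10 - (-3)·0.4768) / (5) = -1.7139
  q = (6 - (-2)·-1.8752) / (5) = 0.4499

-1.7139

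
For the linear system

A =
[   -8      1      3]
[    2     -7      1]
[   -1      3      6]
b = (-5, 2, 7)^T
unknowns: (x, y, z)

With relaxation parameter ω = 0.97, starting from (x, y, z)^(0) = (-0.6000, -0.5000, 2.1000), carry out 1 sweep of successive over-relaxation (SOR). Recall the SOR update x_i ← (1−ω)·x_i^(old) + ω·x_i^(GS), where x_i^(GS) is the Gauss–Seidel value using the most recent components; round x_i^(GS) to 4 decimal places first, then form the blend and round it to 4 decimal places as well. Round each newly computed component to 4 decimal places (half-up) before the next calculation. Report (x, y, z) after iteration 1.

(1.2915, 0.3568, 1.2304)

Iteration 1:
  x: GS value = (-5 - (1)·-0.5000 - (3)·2.1000) / (-8) = 1.3500;  x ← (1−ω)·-0.6000 + ω·1.3500 = 1.2915
  y: GS value = (2 - (2)·1.2915 - (1)·2.1000) / (-7) = 0.3833;  y ← (1−ω)·-0.5000 + ω·0.3833 = 0.3568
  z: GS value = (7 - (-1)·1.2915 - (3)·0.3568) / (6) = 1.2035;  z ← (1−ω)·2.1000 + ω·1.2035 = 1.2304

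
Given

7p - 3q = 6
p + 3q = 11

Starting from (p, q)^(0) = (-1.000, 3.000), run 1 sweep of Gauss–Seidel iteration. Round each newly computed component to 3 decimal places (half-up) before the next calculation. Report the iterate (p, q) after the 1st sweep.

Iteration 1:
  p = (6 - (-3)·3.000) / (7) = 2.143
  q = (11 - (1)·2.143) / (3) = 2.952

(2.143, 2.952)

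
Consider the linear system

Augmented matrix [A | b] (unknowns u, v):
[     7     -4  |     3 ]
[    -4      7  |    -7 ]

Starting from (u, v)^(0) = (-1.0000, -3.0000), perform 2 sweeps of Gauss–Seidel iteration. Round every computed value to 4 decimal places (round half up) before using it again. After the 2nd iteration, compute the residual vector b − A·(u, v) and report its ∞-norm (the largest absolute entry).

1.6529

Iteration 1:
  u = (3 - (-4)·-3.0000) / (7) = -1.2857
  v = (-7 - (-4)·-1.2857) / (7) = -1.7347
Iteration 2:
  u = (3 - (-4)·-1.7347) / (7) = -0.5627
  v = (-7 - (-4)·-0.5627) / (7) = -1.3215
Residual b − A·x = (1.6529, -0.0003); ∞-norm = 1.6529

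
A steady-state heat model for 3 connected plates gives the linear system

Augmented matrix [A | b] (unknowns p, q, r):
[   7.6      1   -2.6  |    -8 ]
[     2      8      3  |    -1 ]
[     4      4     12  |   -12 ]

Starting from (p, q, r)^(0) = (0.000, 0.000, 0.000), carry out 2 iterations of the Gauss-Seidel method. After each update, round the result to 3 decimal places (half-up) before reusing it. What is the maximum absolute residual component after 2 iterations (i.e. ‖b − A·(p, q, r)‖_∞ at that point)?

Iteration 1:
  p = (-8 - (1)·0.000 - (-2.6)·0.000) / (7.6) = -1.053
  q = (-1 - (2)·-1.053 - (3)·0.000) / (8) = 0.138
  r = (-12 - (4)·-1.053 - (4)·0.138) / (12) = -0.695
Iteration 2:
  p = (-8 - (1)·0.138 - (-2.6)·-0.695) / (7.6) = -1.309
  q = (-1 - (2)·-1.309 - (3)·-0.695) / (8) = 0.463
  r = (-12 - (4)·-1.309 - (4)·0.463) / (12) = -0.718
Residual b − A·x = (-0.381, 0.068, 0.000); ∞-norm = 0.381

0.381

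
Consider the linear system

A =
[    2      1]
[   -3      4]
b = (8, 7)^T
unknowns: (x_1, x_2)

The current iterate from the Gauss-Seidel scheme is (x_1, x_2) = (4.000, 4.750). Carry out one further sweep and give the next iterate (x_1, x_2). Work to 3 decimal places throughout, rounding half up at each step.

One sweep:
  x_1 = (8 - (1)·4.750) / (2) = 1.625
  x_2 = (7 - (-3)·1.625) / (4) = 2.969

(1.625, 2.969)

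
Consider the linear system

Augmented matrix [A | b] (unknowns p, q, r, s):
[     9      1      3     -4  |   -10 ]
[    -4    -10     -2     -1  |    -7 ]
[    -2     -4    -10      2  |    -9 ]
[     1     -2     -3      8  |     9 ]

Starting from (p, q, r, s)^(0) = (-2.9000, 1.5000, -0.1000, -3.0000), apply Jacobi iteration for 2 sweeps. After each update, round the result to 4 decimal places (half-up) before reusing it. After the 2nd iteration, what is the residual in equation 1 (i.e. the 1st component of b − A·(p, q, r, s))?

Iteration 1:
  p = (-10 - (1)·1.5000 - (3)·-0.1000 - (-4)·-3.0000) / (9) = -2.5778
  q = (-7 - (-4)·-2.9000 - (-2)·-0.1000 - (-1)·-3.0000) / (-10) = 2.1800
  r = (-9 - (-2)·-2.9000 - (-4)·1.5000 - (2)·-3.0000) / (-10) = 0.2800
  s = (9 - (1)·-2.9000 - (-2)·1.5000 - (-3)·-0.1000) / (8) = 1.8250
Iteration 2:
  p = (-10 - (1)·2.1800 - (3)·0.2800 - (-4)·1.8250) / (9) = -0.6356
  q = (-7 - (-4)·-2.5778 - (-2)·0.2800 - (-1)·1.8250) / (-10) = 1.4926
  r = (-9 - (-2)·-2.5778 - (-4)·2.1800 - (2)·1.8250) / (-10) = 0.9086
  s = (9 - (1)·-2.5778 - (-2)·2.1800 - (-3)·0.2800) / (8) = 2.0972
Residual b − A·x = (-0.1092, 9.2980, 0.5908, -1.4310)

-0.1092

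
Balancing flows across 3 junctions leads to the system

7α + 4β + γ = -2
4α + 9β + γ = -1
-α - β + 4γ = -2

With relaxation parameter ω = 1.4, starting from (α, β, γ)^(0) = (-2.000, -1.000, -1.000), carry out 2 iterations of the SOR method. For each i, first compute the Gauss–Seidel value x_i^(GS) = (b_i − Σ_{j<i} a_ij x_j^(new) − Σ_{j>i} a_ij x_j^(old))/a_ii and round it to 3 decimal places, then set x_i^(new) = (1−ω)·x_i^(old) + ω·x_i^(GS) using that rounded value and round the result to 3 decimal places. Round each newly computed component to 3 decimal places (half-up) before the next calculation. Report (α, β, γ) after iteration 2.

(-0.588, 0.395, -0.777)

Iteration 1:
  α: GS value = (-2 - (4)·-1.000 - (1)·-1.000) / (7) = 0.429;  α ← (1−ω)·-2.000 + ω·0.429 = 1.401
  β: GS value = (-1 - (4)·1.401 - (1)·-1.000) / (9) = -0.623;  β ← (1−ω)·-1.000 + ω·-0.623 = -0.472
  γ: GS value = (-2 - (-1)·1.401 - (-1)·-0.472) / (4) = -0.268;  γ ← (1−ω)·-1.000 + ω·-0.268 = 0.025
Iteration 2:
  α: GS value = (-2 - (4)·-0.472 - (1)·0.025) / (7) = -0.020;  α ← (1−ω)·1.401 + ω·-0.020 = -0.588
  β: GS value = (-1 - (4)·-0.588 - (1)·0.025) / (9) = 0.147;  β ← (1−ω)·-0.472 + ω·0.147 = 0.395
  γ: GS value = (-2 - (-1)·-0.588 - (-1)·0.395) / (4) = -0.548;  γ ← (1−ω)·0.025 + ω·-0.548 = -0.777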